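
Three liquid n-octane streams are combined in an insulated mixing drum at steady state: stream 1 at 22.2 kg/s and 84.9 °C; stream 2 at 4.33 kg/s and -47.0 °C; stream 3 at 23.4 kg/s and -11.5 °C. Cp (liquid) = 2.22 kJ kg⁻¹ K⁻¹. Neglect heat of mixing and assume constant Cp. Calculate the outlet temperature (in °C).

Energy balance with Q = 0: Σ ṁᵢCp,ᵢ(T_out − Tᵢ) = 0
Σ ṁᵢCp,ᵢTᵢ = 22.2×2.22×84.9 + 4.33×2.22×-47.0 + 23.4×2.22×-11.5 = 3135
Σ ṁᵢCp,ᵢ = 22.2×2.22 + 4.33×2.22 + 23.4×2.22 = 110.84
T_out = 3135 / 110.84 = 28.283 °C

T_out = 28.3 °C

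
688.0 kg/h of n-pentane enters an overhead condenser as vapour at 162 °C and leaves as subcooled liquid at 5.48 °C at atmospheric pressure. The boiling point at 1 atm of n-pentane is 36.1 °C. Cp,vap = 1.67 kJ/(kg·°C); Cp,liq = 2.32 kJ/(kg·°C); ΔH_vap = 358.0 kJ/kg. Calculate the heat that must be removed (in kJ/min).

Q_c = 7330 kJ/min

vapour 162→36.1 °C: -210.25 kJ/kg
condensation at 36.1 °C: -358 kJ/kg
liquid 36.1→5.48 °C: -71.038 kJ/kg
Δh = -210.25 + -358 + -71.038 = -639.29 kJ/kg
Q = ṁ·Δh = 688.0 kg/h × -639.29 kJ/kg = -439830 kJ/h
|Q| = 122.18 kW = 7330.5 kJ/min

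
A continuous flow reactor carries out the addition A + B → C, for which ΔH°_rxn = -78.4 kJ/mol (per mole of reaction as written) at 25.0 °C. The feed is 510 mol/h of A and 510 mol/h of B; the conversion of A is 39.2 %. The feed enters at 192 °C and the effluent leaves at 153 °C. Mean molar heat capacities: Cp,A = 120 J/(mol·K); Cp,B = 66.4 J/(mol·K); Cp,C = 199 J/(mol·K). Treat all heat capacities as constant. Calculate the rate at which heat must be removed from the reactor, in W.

Extent of reaction ξ = 0.392 × 510 = 199.92 mol/h
Reaction term: ξ·ΔH°_rxn = 199.92 × -78.4 = -15674 kJ/h
Sensible, feed 192→25 °C: -15876 kJ/h
Outlet flows (mol/h): A 310.08, B 310.08, C 199.92
Sensible, products 25→153 °C: 12491 kJ/h
Q = ΔH = -19059 kJ/h = -5.2941 kW
Heat removed = 5294.1 W

Q_out = 5290 W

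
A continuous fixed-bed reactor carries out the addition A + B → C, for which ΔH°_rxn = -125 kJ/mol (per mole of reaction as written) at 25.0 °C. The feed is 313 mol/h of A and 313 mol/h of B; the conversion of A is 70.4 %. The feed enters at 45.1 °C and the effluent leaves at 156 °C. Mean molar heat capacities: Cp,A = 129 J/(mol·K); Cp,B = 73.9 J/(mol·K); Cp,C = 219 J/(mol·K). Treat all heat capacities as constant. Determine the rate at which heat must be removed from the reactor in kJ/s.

Extent of reaction ξ = 0.704 × 313 = 220.35 mol/h
Reaction term: ξ·ΔH°_rxn = 220.35 × -125 = -27544 kJ/h
Sensible, feed 45.1→25 °C: -1276.5 kJ/h
Outlet flows (mol/h): A 92.648, B 92.648, C 220.35
Sensible, products 25→156 °C: 8784.3 kJ/h
Q = ΔH = -20036 kJ/h = -5.5656 kW
Heat removed = 5.5656 kJ/s

Q_out = 5.57 kJ/s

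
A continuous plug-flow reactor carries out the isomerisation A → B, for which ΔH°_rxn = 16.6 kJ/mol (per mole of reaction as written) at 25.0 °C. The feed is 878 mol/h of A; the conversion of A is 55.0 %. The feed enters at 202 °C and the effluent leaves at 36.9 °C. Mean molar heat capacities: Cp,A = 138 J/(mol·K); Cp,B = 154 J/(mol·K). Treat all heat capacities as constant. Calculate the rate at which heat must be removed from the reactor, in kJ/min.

Q_out = 198 kJ/min

Extent of reaction ξ = 0.550 × 878 = 482.9 mol/h
Reaction term: ξ·ΔH°_rxn = 482.9 × 16.6 = 8016.1 kJ/h
Sensible, feed 202→25 °C: -21446 kJ/h
Outlet flows (mol/h): A 395.1, B 482.9
Sensible, products 25→36.9 °C: 1533.8 kJ/h
Q = ΔH = -11896 kJ/h = -3.3045 kW
Heat removed = 198.27 kJ/min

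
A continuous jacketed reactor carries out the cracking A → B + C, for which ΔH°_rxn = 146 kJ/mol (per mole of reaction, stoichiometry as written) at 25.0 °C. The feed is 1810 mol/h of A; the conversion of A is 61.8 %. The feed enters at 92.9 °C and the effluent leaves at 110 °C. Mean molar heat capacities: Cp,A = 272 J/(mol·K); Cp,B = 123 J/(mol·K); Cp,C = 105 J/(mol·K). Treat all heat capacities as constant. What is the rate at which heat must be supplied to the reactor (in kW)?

Q_in = 46.5 kW

Extent of reaction ξ = 0.618 × 1810 = 1118.6 mol/h
Reaction term: ξ·ΔH°_rxn = 1118.6 × 146 = 163310 kJ/h
Sensible, feed 92.9→25 °C: -33429 kJ/h
Outlet flows (mol/h): A 691.42, B 1118.6, C 1118.6
Sensible, products 25→110 °C: 37664 kJ/h
Q = ΔH = 167550 kJ/h = 46.541 kW
Heat supplied = 46.541 kW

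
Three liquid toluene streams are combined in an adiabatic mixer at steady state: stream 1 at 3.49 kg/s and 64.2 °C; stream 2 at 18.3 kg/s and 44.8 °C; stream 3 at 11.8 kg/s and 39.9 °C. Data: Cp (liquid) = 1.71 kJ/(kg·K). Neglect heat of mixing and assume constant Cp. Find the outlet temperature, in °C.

T_out = 45.1 °C

Energy balance with Q = 0: Σ ṁᵢCp,ᵢ(T_out − Tᵢ) = 0
T_out = Σ ṁᵢCp,ᵢTᵢ / Σ ṁᵢCp,ᵢ
      = 2590.2 / 57.439 = 45.094 °C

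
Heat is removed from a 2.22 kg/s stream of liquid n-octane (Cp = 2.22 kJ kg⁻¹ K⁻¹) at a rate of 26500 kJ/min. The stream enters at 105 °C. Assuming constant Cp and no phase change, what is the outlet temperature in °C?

Q = 26500 kJ/min = 441.67 kJ/s
ΔT = Q/(ṁ·Cp) = 441.67/(2.22×2.22) = 89.617 K
T_out = 105 − 89.617 = 15.383 °C

T_out = 15.4 °C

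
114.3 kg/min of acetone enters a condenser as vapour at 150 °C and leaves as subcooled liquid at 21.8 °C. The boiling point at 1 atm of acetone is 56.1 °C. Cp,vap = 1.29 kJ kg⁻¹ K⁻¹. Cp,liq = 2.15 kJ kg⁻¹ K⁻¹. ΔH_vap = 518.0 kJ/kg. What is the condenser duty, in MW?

vapour 150→56.1 °C: -121.13 kJ/kg
condensation at 56.1 °C: -518 kJ/kg
liquid 56.1→21.8 °C: -73.745 kJ/kg
Δh = -121.13 + -518 + -73.745 = -712.88 kJ/kg
Q = ṁ·Δh = 114.3 kg/min × -712.88 kJ/kg = -81482 kJ/min
|Q| = 1358 kW = 1.358 MW

Q_c = 1.36 MW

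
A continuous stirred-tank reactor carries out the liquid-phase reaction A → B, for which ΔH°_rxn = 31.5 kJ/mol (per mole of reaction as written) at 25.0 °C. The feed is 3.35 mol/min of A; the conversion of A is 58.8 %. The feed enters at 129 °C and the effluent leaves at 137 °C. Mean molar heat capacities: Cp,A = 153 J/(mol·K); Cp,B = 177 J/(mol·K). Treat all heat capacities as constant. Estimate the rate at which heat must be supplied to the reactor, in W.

Extent of reaction ξ = 0.588 × 3.35 = 1.9698 mol/min
Reaction term: ξ·ΔH°_rxn = 1.9698 × 31.5 = 62.049 kJ/min
Sensible, feed 129→25 °C: -53.305 kJ/min
Outlet flows (mol/min): A 1.3802, B 1.9698
Sensible, products 25→137 °C: 62.7 kJ/min
Q = ΔH = 71.444 kJ/min = 1.1907 kW
Heat supplied = 1190.7 W

Q_in = 1190 W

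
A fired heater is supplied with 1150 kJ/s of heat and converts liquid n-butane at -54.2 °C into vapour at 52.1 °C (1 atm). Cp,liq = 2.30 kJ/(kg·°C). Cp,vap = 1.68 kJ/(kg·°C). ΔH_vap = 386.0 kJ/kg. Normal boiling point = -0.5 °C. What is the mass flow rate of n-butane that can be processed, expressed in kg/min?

ṁ = 115 kg/min

Δh = 2.30×(-0.5−-54.2) + 386.0 + 1.68×(52.1−-0.5) = 597.88 kJ/kg
Q = 1150 kJ/s = 1150 kJ/s = 69000 kJ/min
ṁ = Q/Δh = 69000 / 597.88 = 115.41 kg/min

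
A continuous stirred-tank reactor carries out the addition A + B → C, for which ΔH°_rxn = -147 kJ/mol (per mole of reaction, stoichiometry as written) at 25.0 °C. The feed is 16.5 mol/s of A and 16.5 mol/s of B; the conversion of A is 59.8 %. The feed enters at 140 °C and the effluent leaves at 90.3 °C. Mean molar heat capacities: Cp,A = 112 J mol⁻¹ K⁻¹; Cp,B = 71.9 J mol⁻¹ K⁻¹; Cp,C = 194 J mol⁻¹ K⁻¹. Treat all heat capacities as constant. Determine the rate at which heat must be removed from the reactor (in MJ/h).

Extent of reaction ξ = 0.598 × 16.5 = 9.867 mol/s
Reaction term: ξ·ΔH°_rxn = 9.867 × -147 = -1450.4 kJ/s
Sensible, feed 140→25 °C: -348.95 kJ/s
Outlet flows (mol/s): A 6.633, B 6.633, C 9.867
Sensible, products 25→90.3 °C: 204.65 kJ/s
Q = ΔH = -1594.7 kJ/s = -1594.7 kW
Heat removed = 5741.1 MJ/h

Q_out = 5740 MJ/h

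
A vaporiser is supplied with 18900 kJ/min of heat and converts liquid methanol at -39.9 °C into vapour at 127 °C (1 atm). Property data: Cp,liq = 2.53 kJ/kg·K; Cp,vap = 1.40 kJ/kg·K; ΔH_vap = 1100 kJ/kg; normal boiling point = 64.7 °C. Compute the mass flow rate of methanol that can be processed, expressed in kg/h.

ṁ = 781 kg/h

Δh = 2.53×(64.7−-39.9) + 1100 + 1.40×(127−64.7) = 1451.9 kJ/kg
Q = 18900 kJ/min = 315 kJ/s = 1.134e+06 kJ/h
ṁ = Q/Δh = 1.134e+06 / 1451.9 = 781.07 kg/h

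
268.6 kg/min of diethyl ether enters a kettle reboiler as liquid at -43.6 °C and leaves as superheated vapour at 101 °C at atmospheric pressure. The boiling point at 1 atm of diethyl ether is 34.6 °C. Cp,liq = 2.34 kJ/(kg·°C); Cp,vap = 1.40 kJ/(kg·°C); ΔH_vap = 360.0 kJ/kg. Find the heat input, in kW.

liquid -43.6→34.6 °C: 182.99 kJ/kg
vaporisation at 34.6 °C: 360 kJ/kg
vapour 34.6→101 °C: 92.96 kJ/kg
Δh = 182.99 + 360 + 92.96 = 635.95 kJ/kg
Q = ṁ·Δh = 268.6 kg/min × 635.95 kJ/kg = 170820 kJ/min
|Q| = 2846.9 kW

Q = 2850 kW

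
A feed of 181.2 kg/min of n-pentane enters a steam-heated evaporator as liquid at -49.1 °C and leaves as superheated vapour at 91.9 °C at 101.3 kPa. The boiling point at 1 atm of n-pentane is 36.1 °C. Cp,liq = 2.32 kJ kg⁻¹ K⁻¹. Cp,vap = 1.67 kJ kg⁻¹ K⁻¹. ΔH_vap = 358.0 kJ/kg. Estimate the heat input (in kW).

Q = 1960 kW

liquid -49.1→36.1 °C: 197.66 kJ/kg
vaporisation at 36.1 °C: 358 kJ/kg
vapour 36.1→91.9 °C: 93.186 kJ/kg
Δh = 197.66 + 358 + 93.186 = 648.85 kJ/kg
Q = ṁ·Δh = 181.2 kg/min × 648.85 kJ/kg = 117570 kJ/min
|Q| = 1959.5 kW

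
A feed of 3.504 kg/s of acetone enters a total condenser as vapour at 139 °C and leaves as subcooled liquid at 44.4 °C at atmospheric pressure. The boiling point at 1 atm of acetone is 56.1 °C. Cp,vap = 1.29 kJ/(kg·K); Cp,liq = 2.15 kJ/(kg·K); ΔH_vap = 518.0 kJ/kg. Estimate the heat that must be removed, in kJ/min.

Q_c = 137000 kJ/min

vapour 139→56.1 °C: -106.94 kJ/kg
condensation at 56.1 °C: -518 kJ/kg
liquid 56.1→44.4 °C: -25.155 kJ/kg
Δh = -106.94 + -518 + -25.155 = -650.1 kJ/kg
Q = ṁ·Δh = 3.504 kg/s × -650.1 kJ/kg = -2277.9 kJ/s
|Q| = 2277.9 kW = 136680 kJ/min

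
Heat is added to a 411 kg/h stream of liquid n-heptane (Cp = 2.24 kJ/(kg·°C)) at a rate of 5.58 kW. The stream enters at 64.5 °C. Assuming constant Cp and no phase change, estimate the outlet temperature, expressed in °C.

Q = 5.58 kW = 20088 kJ/h
ΔT = Q/(ṁ·Cp) = 20088/(411×2.24) = 21.82 K
T_out = 64.5 + 21.82 = 86.32 °C

T_out = 86.3 °C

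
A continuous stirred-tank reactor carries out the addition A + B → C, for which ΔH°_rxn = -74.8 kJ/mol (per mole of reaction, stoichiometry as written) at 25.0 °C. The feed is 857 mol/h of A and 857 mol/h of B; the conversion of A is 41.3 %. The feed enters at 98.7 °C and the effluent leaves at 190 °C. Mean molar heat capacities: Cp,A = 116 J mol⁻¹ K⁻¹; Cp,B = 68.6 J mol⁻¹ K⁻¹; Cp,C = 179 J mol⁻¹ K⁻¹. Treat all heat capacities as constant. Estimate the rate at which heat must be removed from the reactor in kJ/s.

Extent of reaction ξ = 0.413 × 857 = 353.94 mol/h
Reaction term: ξ·ΔH°_rxn = 353.94 × -74.8 = -26475 kJ/h
Sensible, feed 98.7→25 °C: -11660 kJ/h
Outlet flows (mol/h): A 503.06, B 503.06, C 353.94
Sensible, products 25→190 °C: 25776 kJ/h
Q = ΔH = -12358 kJ/h = -3.4328 kW
Heat removed = 3.4328 kJ/s

Q_out = 3.43 kJ/s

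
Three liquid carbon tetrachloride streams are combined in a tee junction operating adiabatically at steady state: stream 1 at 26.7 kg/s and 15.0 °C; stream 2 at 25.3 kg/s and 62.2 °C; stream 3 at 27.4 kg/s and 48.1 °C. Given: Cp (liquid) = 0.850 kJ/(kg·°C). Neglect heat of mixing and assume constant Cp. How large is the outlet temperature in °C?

T_out = 41.5 °C

No heat crosses the boundary, so H_out = H_in.
Σ ṁᵢCp,ᵢTᵢ = 26.7×0.850×15.0 + 25.3×0.850×62.2 + 27.4×0.850×48.1 = 2798.3
Σ ṁᵢCp,ᵢ = 26.7×0.850 + 25.3×0.850 + 27.4×0.850 = 67.49
T_out = 2798.3 / 67.49 = 41.462 °C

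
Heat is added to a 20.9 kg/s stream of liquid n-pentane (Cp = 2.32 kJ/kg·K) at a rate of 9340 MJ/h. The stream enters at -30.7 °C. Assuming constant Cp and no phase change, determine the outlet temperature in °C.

T_out = 22.8 °C

Q = 9340 MJ/h = 2594.4 kJ/s
ΔT = Q/(ṁ·Cp) = 2594.4/(20.9×2.32) = 53.507 K
T_out = -30.7 + 53.507 = 22.807 °C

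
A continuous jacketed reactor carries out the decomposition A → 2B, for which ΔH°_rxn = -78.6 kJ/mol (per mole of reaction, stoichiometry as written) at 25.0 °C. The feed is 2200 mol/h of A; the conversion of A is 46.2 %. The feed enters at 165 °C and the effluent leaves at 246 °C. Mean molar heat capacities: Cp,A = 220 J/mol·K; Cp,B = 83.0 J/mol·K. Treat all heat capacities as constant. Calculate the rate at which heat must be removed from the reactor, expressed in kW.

Q_out = 14.7 kW

Extent of reaction ξ = 0.462 × 2200 = 1016.4 mol/h
Reaction term: ξ·ΔH°_rxn = 1016.4 × -78.6 = -79889 kJ/h
Sensible, feed 165→25 °C: -67760 kJ/h
Outlet flows (mol/h): A 1183.6, B 2032.8
Sensible, products 25→246 °C: 94834 kJ/h
Q = ΔH = -52815 kJ/h = -14.671 kW
Heat removed = 14.671 kW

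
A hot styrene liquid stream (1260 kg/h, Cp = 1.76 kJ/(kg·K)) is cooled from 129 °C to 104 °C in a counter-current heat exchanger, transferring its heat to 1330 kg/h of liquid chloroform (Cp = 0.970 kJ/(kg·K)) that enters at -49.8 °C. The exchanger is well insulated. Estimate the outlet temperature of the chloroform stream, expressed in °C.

Heat released by hot stream: Q = 1260 × 1.76 × (129 − 104) = 55440 kJ/h
Energy balance on cold side (adiabatic exchanger): Q = ṁ_c·Cp_c·(T_c,out − T_c,in)
T_c,out = -49.8 + 55440/(1330 × 0.970) = -6.8266 °C

T_c,out = -6.83 °C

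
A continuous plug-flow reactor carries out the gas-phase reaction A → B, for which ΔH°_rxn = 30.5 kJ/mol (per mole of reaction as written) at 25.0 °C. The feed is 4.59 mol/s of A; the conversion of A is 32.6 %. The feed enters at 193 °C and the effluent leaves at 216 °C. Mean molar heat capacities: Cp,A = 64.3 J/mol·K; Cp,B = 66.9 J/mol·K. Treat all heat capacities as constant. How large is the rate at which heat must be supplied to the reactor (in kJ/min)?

Q_in = 3190 kJ/min

Extent of reaction ξ = 0.326 × 4.59 = 1.4963 mol/s
Reaction term: ξ·ΔH°_rxn = 1.4963 × 30.5 = 45.638 kJ/s
Sensible, feed 193→25 °C: -49.583 kJ/s
Outlet flows (mol/s): A 3.0937, B 1.4963
Sensible, products 25→216 °C: 57.114 kJ/s
Q = ΔH = 53.17 kJ/s = 53.17 kW
Heat supplied = 3190.2 kJ/min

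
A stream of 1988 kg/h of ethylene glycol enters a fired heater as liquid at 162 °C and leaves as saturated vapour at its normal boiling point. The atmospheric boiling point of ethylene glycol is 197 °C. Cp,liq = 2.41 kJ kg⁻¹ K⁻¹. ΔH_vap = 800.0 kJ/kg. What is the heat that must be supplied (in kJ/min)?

liquid 162→197 °C: 84.35 kJ/kg
vaporisation at 197 °C: 800 kJ/kg
Δh = 84.35 + 800 = 884.35 kJ/kg
Q = ṁ·Δh = 1988 kg/h × 884.35 kJ/kg = 1.7581e+06 kJ/h
|Q| = 488.36 kW = 29301 kJ/min

Q = 29300 kJ/min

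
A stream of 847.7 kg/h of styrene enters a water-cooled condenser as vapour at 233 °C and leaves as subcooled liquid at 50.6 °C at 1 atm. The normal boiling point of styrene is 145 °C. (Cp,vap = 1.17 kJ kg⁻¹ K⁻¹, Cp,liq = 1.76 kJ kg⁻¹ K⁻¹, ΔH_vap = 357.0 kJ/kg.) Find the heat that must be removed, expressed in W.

Q_c = 147000 W

vapour 233→145 °C: -102.96 kJ/kg
condensation at 145 °C: -357 kJ/kg
liquid 145→50.6 °C: -166.14 kJ/kg
Δh = -102.96 + -357 + -166.14 = -626.1 kJ/kg
Q = ṁ·Δh = 847.7 kg/h × -626.1 kJ/kg = -530750 kJ/h
|Q| = 147.43 kW = 147430 W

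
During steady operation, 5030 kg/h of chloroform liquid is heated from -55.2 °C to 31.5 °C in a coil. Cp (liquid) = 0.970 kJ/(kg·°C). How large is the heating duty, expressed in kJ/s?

Q = 118 kJ/s

Q = ṁ·Cp·ΔT = 5030 × 0.970 × (31.5 − -55.2) = 423020 kJ/h
Converting: 423020 / 3600 s = 117.5 kW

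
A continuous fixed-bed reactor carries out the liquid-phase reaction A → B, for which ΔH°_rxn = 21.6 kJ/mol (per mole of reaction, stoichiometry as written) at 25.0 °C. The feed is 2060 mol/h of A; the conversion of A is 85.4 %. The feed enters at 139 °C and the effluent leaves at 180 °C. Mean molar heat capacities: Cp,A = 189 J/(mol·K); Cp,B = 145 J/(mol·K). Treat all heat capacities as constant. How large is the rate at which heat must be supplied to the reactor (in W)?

Extent of reaction ξ = 0.854 × 2060 = 1759.2 mol/h
Reaction term: ξ·ΔH°_rxn = 1759.2 × 21.6 = 38000 kJ/h
Sensible, feed 139→25 °C: -44385 kJ/h
Outlet flows (mol/h): A 300.76, B 1759.2
Sensible, products 25→180 °C: 48350 kJ/h
Q = ΔH = 41965 kJ/h = 11.657 kW
Heat supplied = 11657 W

Q_in = 11700 W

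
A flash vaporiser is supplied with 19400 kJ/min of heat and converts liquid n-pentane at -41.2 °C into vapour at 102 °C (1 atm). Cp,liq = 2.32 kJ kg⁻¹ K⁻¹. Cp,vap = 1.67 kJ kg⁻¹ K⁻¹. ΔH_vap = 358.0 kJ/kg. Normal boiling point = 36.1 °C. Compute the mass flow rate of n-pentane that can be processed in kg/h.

Δh = 2.32×(36.1−-41.2) + 358.0 + 1.67×(102−36.1) = 647.39 kJ/kg
Q = 19400 kJ/min = 323.33 kJ/s = 1.164e+06 kJ/h
ṁ = Q/Δh = 1.164e+06 / 647.39 = 1798 kg/h

ṁ = 1800 kg/h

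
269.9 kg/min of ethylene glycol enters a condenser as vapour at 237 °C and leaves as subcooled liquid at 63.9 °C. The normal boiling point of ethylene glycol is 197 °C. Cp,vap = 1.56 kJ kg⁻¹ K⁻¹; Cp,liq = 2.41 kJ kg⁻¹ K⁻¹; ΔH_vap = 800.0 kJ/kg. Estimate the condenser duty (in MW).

Q_c = 5.32 MW

vapour 237→197 °C: -62.4 kJ/kg
condensation at 197 °C: -800 kJ/kg
liquid 197→63.9 °C: -320.77 kJ/kg
Δh = -62.4 + -800 + -320.77 = -1183.2 kJ/kg
Q = ṁ·Δh = 269.9 kg/min × -1183.2 kJ/kg = -319340 kJ/min
|Q| = 5322.3 kW = 5.3223 MW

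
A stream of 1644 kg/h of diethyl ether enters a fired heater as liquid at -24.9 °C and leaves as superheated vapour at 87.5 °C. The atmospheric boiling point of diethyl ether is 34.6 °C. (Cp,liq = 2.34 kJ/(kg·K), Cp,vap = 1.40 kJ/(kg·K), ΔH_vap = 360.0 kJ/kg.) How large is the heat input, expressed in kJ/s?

liquid -24.9→34.6 °C: 139.23 kJ/kg
vaporisation at 34.6 °C: 360 kJ/kg
vapour 34.6→87.5 °C: 74.06 kJ/kg
Δh = 139.23 + 360 + 74.06 = 573.29 kJ/kg
Q = ṁ·Δh = 1644 kg/h × 573.29 kJ/kg = 942490 kJ/h
|Q| = 261.8 kW

Q = 262 kJ/s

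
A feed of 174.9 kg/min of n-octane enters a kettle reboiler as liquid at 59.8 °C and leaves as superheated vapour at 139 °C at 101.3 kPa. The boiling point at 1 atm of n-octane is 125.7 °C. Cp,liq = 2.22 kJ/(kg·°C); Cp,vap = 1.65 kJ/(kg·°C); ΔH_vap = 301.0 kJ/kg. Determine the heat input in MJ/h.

liquid 59.8→125.7 °C: 146.3 kJ/kg
vaporisation at 125.7 °C: 301 kJ/kg
vapour 125.7→139 °C: 21.945 kJ/kg
Δh = 146.3 + 301 + 21.945 = 469.24 kJ/kg
Q = ṁ·Δh = 174.9 kg/min × 469.24 kJ/kg = 82071 kJ/min
|Q| = 1367.8 kW = 4924.2 MJ/h

Q = 4920 MJ/h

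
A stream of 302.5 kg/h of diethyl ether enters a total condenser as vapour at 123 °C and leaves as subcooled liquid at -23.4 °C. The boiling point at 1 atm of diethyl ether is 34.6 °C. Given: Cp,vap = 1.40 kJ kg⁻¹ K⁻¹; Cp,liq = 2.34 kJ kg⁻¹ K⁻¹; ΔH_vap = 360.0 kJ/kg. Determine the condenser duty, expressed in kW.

vapour 123→34.6 °C: -123.76 kJ/kg
condensation at 34.6 °C: -360 kJ/kg
liquid 34.6→-23.4 °C: -135.72 kJ/kg
Δh = -123.76 + -360 + -135.72 = -619.48 kJ/kg
Q = ṁ·Δh = 302.5 kg/h × -619.48 kJ/kg = -187390 kJ/h
|Q| = 52.054 kW

Q_c = 52.1 kW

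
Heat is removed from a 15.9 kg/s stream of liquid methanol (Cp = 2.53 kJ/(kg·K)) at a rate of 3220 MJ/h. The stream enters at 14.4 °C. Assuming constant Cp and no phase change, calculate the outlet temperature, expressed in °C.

T_out = -7.83 °C

Q = 3220 MJ/h = 894.44 kJ/s
ΔT = Q/(ṁ·Cp) = 894.44/(15.9×2.53) = 22.235 K
T_out = 14.4 − 22.235 = -7.8349 °C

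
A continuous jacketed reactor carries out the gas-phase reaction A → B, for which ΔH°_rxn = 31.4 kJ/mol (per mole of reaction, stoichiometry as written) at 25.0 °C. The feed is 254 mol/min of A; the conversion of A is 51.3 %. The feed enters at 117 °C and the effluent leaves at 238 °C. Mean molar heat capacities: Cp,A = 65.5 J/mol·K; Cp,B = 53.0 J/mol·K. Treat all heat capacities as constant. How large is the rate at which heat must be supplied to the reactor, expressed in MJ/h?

Extent of reaction ξ = 0.513 × 254 = 130.3 mol/min
Reaction term: ξ·ΔH°_rxn = 130.3 × 31.4 = 4091.5 kJ/min
Sensible, feed 117→25 °C: -1530.6 kJ/min
Outlet flows (mol/min): A 123.7, B 130.3
Sensible, products 25→238 °C: 3196.8 kJ/min
Q = ΔH = 5757.6 kJ/min = 95.961 kW
Heat supplied = 345.46 MJ/h

Q_in = 345 MJ/h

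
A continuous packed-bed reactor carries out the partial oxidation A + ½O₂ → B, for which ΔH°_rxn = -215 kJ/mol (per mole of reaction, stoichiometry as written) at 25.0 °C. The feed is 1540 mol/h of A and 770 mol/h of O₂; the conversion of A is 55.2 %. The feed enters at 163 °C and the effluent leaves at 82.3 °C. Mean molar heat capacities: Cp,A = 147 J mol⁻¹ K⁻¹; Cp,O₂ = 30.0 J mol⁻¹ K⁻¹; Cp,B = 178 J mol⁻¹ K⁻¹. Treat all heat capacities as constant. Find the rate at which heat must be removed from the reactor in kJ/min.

Extent of reaction ξ = 0.552 × 1540 = 850.08 mol/h
Reaction term: ξ·ΔH°_rxn = 850.08 × -215 = -182770 kJ/h
Sensible, feed 163→25 °C: -34428 kJ/h
Outlet flows (mol/h): A 689.92, O₂ 344.96, B 850.08
Sensible, products 25→82.3 °C: 15075 kJ/h
Q = ΔH = -202120 kJ/h = -56.145 kW
Heat removed = 3368.7 kJ/min

Q_out = 3370 kJ/min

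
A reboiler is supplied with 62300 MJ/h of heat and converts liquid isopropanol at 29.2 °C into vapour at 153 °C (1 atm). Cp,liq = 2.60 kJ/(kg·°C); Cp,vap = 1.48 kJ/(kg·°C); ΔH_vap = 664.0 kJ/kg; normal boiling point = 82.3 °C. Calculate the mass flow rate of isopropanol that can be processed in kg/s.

ṁ = 19.1 kg/s

Δh = 2.60×(82.3−29.2) + 664.0 + 1.48×(153−82.3) = 906.7 kJ/kg
Q = 62300 MJ/h = 17306 kJ/s = 17306 kJ/s
ṁ = Q/Δh = 17306 / 906.7 = 19.086 kg/s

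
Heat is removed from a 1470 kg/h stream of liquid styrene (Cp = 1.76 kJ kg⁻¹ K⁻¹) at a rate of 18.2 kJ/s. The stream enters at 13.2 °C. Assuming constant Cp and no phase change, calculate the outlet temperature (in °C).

T_out = -12.1 °C

Q = 18.2 kJ/s = 65520 kJ/h
ΔT = Q/(ṁ·Cp) = 65520/(1470×1.76) = 25.325 K
T_out = 13.2 − 25.325 = -12.125 °C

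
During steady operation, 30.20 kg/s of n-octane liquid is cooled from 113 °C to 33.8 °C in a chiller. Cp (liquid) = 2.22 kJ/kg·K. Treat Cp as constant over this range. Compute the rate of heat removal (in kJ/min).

Q = ṁ·Cp·ΔT = 30.20 × 2.22 × (33.8 − 113) = -5309.9 kJ/s
Cooling duty = 318590 kJ/min

Q_c = 319000 kJ/min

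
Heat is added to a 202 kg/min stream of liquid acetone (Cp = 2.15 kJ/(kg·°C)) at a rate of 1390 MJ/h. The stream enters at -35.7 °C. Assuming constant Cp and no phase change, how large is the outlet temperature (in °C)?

T_out = 17.6 °C

Q = 1390 MJ/h = 23167 kJ/min
ΔT = Q/(ṁ·Cp) = 23167/(202×2.15) = 53.343 K
T_out = -35.7 + 53.343 = 17.643 °C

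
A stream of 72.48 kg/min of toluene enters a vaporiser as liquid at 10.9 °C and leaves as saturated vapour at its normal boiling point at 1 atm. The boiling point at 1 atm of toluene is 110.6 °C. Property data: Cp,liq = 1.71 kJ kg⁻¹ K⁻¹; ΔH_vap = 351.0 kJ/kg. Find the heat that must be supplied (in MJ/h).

Q = 2270 MJ/h

liquid 10.9→110.6 °C: 170.49 kJ/kg
vaporisation at 110.6 °C: 351 kJ/kg
Δh = 170.49 + 351 = 521.49 kJ/kg
Q = ṁ·Δh = 72.48 kg/min × 521.49 kJ/kg = 37797 kJ/min
|Q| = 629.96 kW = 2267.8 MJ/h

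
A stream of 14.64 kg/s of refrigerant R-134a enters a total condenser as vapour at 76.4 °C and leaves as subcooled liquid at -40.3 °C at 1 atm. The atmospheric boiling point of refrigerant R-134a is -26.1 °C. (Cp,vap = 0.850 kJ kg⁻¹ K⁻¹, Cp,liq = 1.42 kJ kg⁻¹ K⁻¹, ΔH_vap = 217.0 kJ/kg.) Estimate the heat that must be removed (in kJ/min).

Q_c = 285000 kJ/min

vapour 76.4→-26.1 °C: -87.125 kJ/kg
condensation at -26.1 °C: -217 kJ/kg
liquid -26.1→-40.3 °C: -20.164 kJ/kg
Δh = -87.125 + -217 + -20.164 = -324.29 kJ/kg
Q = ṁ·Δh = 14.64 kg/s × -324.29 kJ/kg = -4747.6 kJ/s
|Q| = 4747.6 kW = 284860 kJ/min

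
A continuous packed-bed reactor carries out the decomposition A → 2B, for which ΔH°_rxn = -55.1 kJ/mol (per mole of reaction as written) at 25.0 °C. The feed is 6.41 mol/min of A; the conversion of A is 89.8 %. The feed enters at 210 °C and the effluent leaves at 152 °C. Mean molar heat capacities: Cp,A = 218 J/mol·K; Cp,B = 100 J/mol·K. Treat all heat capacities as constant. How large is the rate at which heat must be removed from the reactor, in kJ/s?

Extent of reaction ξ = 0.898 × 6.41 = 5.7562 mol/min
Reaction term: ξ·ΔH°_rxn = 5.7562 × -55.1 = -317.17 kJ/min
Sensible, feed 210→25 °C: -258.52 kJ/min
Outlet flows (mol/min): A 0.65382, B 11.512
Sensible, products 25→152 °C: 164.31 kJ/min
Q = ΔH = -411.37 kJ/min = -6.8562 kW
Heat removed = 6.8562 kJ/s

Q_out = 6.86 kJ/s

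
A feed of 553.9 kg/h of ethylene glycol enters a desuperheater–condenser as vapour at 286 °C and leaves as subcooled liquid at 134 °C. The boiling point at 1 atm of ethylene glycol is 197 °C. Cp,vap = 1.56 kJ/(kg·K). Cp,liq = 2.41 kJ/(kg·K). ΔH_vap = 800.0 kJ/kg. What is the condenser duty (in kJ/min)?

Q_c = 10100 kJ/min

vapour 286→197 °C: -138.84 kJ/kg
condensation at 197 °C: -800 kJ/kg
liquid 197→134 °C: -151.83 kJ/kg
Δh = -138.84 + -800 + -151.83 = -1090.7 kJ/kg
Q = ṁ·Δh = 553.9 kg/h × -1090.7 kJ/kg = -604120 kJ/h
|Q| = 167.81 kW = 10069 kJ/min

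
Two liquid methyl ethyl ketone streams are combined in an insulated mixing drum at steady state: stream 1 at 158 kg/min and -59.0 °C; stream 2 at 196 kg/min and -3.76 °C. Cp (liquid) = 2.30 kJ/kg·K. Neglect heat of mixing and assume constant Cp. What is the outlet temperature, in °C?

Adiabatic, steady state ⇒ Σ ṁᵢCp,ᵢ(T_out − Tᵢ) = 0
Σ ṁᵢCp,ᵢTᵢ = 158×2.30×-59.0 + 196×2.30×-3.76 = -23136
Σ ṁᵢCp,ᵢ = 158×2.30 + 196×2.30 = 814.2
T_out = -23136 / 814.2 = -28.415 °C

T_out = -28.4 °C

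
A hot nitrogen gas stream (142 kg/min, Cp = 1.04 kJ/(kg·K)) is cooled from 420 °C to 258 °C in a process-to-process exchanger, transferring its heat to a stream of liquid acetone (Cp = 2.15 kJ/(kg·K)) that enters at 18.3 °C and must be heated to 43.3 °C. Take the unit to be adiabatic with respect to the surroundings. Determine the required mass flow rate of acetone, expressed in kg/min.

ṁ_c = 445 kg/min

Heat released by hot stream: Q = 142 × 1.04 × (420 − 258) = 23924 kJ/min
Energy balance on cold side (adiabatic exchanger): Q = ṁ_c·Cp_c·(T_c,out − T_c,in)
ṁ_c = 23924 / [2.15 × (43.3 − 18.3)] = 445.1 kg/min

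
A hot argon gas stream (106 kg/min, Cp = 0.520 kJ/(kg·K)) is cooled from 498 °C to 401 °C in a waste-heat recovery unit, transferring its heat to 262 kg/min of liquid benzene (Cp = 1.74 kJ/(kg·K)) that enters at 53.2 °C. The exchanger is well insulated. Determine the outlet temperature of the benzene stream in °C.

T_c,out = 64.9 °C

Heat released by hot stream: Q = 106 × 0.520 × (498 − 401) = 5346.6 kJ/min
Energy balance on cold side (adiabatic exchanger): Q = ṁ_c·Cp_c·(T_c,out − T_c,in)
T_c,out = 53.2 + 5346.6/(262 × 1.74) = 64.928 °C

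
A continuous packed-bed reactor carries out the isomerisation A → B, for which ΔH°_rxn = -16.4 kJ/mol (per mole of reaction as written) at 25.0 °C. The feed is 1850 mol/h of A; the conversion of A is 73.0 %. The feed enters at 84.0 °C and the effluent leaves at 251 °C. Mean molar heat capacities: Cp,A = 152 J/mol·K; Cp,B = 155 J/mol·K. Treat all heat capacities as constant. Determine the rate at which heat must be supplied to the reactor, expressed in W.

Extent of reaction ξ = 0.730 × 1850 = 1350.5 mol/h
Reaction term: ξ·ΔH°_rxn = 1350.5 × -16.4 = -22148 kJ/h
Sensible, feed 84.0→25 °C: -16591 kJ/h
Outlet flows (mol/h): A 499.5, B 1350.5
Sensible, products 25→251 °C: 64467 kJ/h
Q = ΔH = 25728 kJ/h = 7.1466 kW
Heat supplied = 7146.6 W

Q_in = 7150 W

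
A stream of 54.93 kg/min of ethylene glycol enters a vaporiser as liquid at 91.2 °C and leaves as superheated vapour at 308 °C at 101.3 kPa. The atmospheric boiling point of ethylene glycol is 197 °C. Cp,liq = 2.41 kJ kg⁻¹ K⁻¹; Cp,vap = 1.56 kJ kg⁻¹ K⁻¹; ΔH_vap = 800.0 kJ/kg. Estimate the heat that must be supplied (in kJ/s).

liquid 91.2→197 °C: 254.98 kJ/kg
vaporisation at 197 °C: 800 kJ/kg
vapour 197→308 °C: 173.16 kJ/kg
Δh = 254.98 + 800 + 173.16 = 1228.1 kJ/kg
Q = ṁ·Δh = 54.93 kg/min × 1228.1 kJ/kg = 67462 kJ/min
|Q| = 1124.4 kW

Q = 1120 kJ/s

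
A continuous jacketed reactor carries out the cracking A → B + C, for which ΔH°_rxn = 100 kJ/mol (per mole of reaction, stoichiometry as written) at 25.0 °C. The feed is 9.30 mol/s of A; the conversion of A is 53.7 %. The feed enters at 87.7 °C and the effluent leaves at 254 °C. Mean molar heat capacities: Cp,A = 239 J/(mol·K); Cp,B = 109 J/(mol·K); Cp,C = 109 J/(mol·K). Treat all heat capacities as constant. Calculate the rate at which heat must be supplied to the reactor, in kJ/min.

Extent of reaction ξ = 0.537 × 9.30 = 4.9941 mol/s
Reaction term: ξ·ΔH°_rxn = 4.9941 × 100 = 499.41 kJ/s
Sensible, feed 87.7→25 °C: -139.36 kJ/s
Outlet flows (mol/s): A 4.3059, B 4.9941, C 4.9941
Sensible, products 25→254 °C: 484.98 kJ/s
Q = ΔH = 845.03 kJ/s = 845.03 kW
Heat supplied = 50702 kJ/min

Q_in = 50700 kJ/min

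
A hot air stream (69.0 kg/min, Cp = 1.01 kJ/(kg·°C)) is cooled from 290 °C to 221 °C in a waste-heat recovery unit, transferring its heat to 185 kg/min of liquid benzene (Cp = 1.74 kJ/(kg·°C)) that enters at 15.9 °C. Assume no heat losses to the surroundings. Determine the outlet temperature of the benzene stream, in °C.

T_c,out = 30.8 °C

Heat released by hot stream: Q = 69.0 × 1.01 × (290 − 221) = 4808.6 kJ/min
Energy balance on cold side (adiabatic exchanger): Q = ṁ_c·Cp_c·(T_c,out − T_c,in)
T_c,out = 15.9 + 4808.6/(185 × 1.74) = 30.838 °C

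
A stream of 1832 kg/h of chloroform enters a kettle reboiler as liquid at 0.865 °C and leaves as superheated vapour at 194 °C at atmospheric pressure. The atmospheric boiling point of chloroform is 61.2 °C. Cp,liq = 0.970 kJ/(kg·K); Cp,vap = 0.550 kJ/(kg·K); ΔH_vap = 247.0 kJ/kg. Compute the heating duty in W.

liquid 0.865→61.2 °C: 58.525 kJ/kg
vaporisation at 61.2 °C: 247 kJ/kg
vapour 61.2→194 °C: 73.04 kJ/kg
Δh = 58.525 + 247 + 73.04 = 378.56 kJ/kg
Q = ṁ·Δh = 1832 kg/h × 378.56 kJ/kg = 693530 kJ/h
|Q| = 192.65 kW = 192650 W

Q = 193000 W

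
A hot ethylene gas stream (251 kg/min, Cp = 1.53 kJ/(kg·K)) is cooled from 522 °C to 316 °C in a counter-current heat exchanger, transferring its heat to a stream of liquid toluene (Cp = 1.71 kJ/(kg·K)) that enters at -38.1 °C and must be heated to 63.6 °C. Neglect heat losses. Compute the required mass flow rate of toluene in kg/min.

Heat released by hot stream: Q = 251 × 1.53 × (522 − 316) = 79110 kJ/min
Energy balance on cold side (adiabatic exchanger): Q = ṁ_c·Cp_c·(T_c,out − T_c,in)
ṁ_c = 79110 / [1.71 × (63.6 − -38.1)] = 454.9 kg/min

ṁ_c = 455 kg/min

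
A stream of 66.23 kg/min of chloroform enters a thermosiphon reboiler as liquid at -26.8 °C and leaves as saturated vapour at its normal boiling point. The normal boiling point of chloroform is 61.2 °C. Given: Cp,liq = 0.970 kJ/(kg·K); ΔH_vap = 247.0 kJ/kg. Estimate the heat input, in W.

liquid -26.8→61.2 °C: 85.36 kJ/kg
vaporisation at 61.2 °C: 247 kJ/kg
Δh = 85.36 + 247 = 332.36 kJ/kg
Q = ṁ·Δh = 66.23 kg/min × 332.36 kJ/kg = 22012 kJ/min
|Q| = 366.87 kW = 366870 W

Q = 367000 W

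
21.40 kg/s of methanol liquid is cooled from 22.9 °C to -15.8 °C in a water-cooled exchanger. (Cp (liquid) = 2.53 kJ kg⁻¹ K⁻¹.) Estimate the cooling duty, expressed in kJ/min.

Q = ṁ·Cp·ΔT = 21.40 × 2.53 × (-15.8 − 22.9) = -2095.3 kJ/s
Cooling duty = 125720 kJ/min

Q_c = 126000 kJ/min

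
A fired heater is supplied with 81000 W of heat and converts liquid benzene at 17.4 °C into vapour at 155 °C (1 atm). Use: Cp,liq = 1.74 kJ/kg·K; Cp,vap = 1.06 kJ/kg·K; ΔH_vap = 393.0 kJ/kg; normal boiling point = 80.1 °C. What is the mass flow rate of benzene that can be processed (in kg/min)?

Δh = 1.74×(80.1−17.4) + 393.0 + 1.06×(155−80.1) = 581.49 kJ/kg
Q = 81000 W = 81 kJ/s = 4860 kJ/min
ṁ = Q/Δh = 4860 / 581.49 = 8.3578 kg/min

ṁ = 8.36 kg/min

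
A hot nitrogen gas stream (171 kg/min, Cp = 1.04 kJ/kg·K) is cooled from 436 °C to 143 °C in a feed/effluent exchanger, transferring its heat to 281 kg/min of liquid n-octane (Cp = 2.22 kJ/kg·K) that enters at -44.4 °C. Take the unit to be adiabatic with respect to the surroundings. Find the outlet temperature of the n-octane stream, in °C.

Heat released by hot stream: Q = 171 × 1.04 × (436 − 143) = 52107 kJ/min
Energy balance on cold side (adiabatic exchanger): Q = ṁ_c·Cp_c·(T_c,out − T_c,in)
T_c,out = -44.4 + 52107/(281 × 2.22) = 39.129 °C

T_c,out = 39.1 °C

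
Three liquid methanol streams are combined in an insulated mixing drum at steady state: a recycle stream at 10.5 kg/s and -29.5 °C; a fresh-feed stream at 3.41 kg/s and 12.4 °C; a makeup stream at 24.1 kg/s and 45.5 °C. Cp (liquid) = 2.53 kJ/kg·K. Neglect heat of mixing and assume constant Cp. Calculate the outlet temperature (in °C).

T_out = 21.8 °C

Energy balance with Q = 0: Σ ṁᵢCp,ᵢ(T_out − Tᵢ) = 0
Σ ṁᵢCp,ᵢTᵢ = 10.5×2.53×-29.5 + 3.41×2.53×12.4 + 24.1×2.53×45.5 = 2097.6
Σ ṁᵢCp,ᵢ = 10.5×2.53 + 3.41×2.53 + 24.1×2.53 = 96.165
T_out = 2097.6 / 96.165 = 21.812 °C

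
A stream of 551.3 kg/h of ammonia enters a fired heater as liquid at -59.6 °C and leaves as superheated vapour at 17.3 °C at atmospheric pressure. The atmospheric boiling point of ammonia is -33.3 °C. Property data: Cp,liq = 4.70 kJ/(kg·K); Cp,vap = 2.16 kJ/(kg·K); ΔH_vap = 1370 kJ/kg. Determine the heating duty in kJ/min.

Q = 14700 kJ/min

liquid -59.6→-33.3 °C: 123.61 kJ/kg
vaporisation at -33.3 °C: 1370 kJ/kg
vapour -33.3→17.3 °C: 109.3 kJ/kg
Δh = 123.61 + 1370 + 109.3 = 1602.9 kJ/kg
Q = ṁ·Δh = 551.3 kg/h × 1602.9 kJ/kg = 883680 kJ/h
|Q| = 245.47 kW = 14728 kJ/min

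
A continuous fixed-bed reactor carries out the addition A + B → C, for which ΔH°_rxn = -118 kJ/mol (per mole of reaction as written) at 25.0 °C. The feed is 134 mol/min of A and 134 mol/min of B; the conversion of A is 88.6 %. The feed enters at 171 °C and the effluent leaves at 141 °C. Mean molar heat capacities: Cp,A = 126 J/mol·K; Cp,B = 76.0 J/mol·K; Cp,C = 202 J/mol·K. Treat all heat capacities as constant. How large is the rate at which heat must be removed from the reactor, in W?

Extent of reaction ξ = 0.886 × 134 = 118.72 mol/min
Reaction term: ξ·ΔH°_rxn = 118.72 × -118 = -14009 kJ/min
Sensible, feed 171→25 °C: -3951.9 kJ/min
Outlet flows (mol/min): A 15.276, B 15.276, C 118.72
Sensible, products 25→141 °C: 3139.9 kJ/min
Q = ΔH = -14821 kJ/min = -247.02 kW
Heat removed = 247020 W

Q_out = 247000 W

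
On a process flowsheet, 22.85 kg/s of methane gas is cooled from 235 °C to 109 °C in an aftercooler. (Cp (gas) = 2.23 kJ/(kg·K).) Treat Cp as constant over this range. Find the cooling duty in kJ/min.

Q = ṁ·Cp·ΔT = 22.85 × 2.23 × (109 − 235) = -6420.4 kJ/s
Cooling duty = 385220 kJ/min

Q_c = 385000 kJ/min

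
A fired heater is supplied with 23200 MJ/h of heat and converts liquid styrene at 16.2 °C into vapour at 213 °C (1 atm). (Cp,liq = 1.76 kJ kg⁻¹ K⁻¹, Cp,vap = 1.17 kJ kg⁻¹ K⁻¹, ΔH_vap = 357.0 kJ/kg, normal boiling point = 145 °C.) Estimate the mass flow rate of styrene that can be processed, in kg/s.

ṁ = 9.72 kg/s

Δh = 1.76×(145−16.2) + 357.0 + 1.17×(213−145) = 663.25 kJ/kg
Q = 23200 MJ/h = 6444.4 kJ/s = 6444.4 kJ/s
ṁ = Q/Δh = 6444.4 / 663.25 = 9.7165 kg/s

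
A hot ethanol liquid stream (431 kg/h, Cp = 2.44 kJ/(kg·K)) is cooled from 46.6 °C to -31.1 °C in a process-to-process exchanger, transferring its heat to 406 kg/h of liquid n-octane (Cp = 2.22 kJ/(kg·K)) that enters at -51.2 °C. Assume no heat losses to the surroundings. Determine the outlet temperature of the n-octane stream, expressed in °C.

Heat released by hot stream: Q = 431 × 2.44 × (46.6 − -31.1) = 81712 kJ/h
Energy balance on cold side (adiabatic exchanger): Q = ṁ_c·Cp_c·(T_c,out − T_c,in)
T_c,out = -51.2 + 81712/(406 × 2.22) = 39.459 °C

T_c,out = 39.5 °C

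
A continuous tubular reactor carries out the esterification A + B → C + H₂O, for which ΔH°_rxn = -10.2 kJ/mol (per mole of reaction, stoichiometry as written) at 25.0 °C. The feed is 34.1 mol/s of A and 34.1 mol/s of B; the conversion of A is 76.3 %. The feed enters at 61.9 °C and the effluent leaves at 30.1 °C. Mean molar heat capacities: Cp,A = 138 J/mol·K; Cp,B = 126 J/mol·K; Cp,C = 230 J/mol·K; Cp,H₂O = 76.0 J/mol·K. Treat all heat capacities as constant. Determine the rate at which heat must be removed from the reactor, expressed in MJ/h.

Q_out = 1970 MJ/h

Extent of reaction ξ = 0.763 × 34.1 = 26.018 mol/s
Reaction term: ξ·ΔH°_rxn = 26.018 × -10.2 = -265.39 kJ/s
Sensible, feed 61.9→25 °C: -332.19 kJ/s
Outlet flows (mol/s): A 8.0817, B 8.0817, C 26.018, H₂O 26.018
Sensible, products 25→30.1 °C: 51.485 kJ/s
Q = ΔH = -546.09 kJ/s = -546.09 kW
Heat removed = 1965.9 MJ/h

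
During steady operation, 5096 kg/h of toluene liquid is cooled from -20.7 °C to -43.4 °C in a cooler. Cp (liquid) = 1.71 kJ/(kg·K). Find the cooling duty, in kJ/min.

Q = ṁ·Cp·ΔT = 5096 × 1.71 × (-43.4 − -20.7) = -197810 kJ/h
Converting: 197810 / 3600 s = 54.948 kW
Cooling duty = 3296.9 kJ/min

Q_c = 3300 kJ/min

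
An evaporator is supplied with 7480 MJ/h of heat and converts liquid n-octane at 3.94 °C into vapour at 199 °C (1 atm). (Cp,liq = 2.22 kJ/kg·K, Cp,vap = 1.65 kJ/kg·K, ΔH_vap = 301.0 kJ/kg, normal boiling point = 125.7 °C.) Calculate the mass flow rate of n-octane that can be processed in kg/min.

Δh = 2.22×(125.7−3.94) + 301.0 + 1.65×(199−125.7) = 692.25 kJ/kg
Q = 7480 MJ/h = 2077.8 kJ/s = 124670 kJ/min
ṁ = Q/Δh = 124670 / 692.25 = 180.09 kg/min

ṁ = 180 kg/min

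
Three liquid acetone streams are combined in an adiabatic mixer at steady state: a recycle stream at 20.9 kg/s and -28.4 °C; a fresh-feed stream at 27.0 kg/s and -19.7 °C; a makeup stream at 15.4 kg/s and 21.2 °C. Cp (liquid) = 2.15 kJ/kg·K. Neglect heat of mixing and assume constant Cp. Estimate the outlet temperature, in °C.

No heat crosses the boundary, so H_out = H_in.
T_out = Σ ṁᵢCp,ᵢTᵢ / Σ ṁᵢCp,ᵢ
      = -1717.8 / 136.09 = -12.622 °C

T_out = -12.6 °C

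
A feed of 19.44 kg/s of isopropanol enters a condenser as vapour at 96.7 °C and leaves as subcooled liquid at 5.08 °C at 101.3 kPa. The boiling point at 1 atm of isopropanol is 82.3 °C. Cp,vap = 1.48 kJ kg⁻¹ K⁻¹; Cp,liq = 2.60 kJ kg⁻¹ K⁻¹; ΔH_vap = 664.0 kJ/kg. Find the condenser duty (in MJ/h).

vapour 96.7→82.3 °C: -21.312 kJ/kg
condensation at 82.3 °C: -664 kJ/kg
liquid 82.3→5.08 °C: -200.77 kJ/kg
Δh = -21.312 + -664 + -200.77 = -886.08 kJ/kg
Q = ṁ·Δh = 19.44 kg/s × -886.08 kJ/kg = -17225 kJ/s
|Q| = 17225 kW = 62012 MJ/h

Q_c = 62000 MJ/h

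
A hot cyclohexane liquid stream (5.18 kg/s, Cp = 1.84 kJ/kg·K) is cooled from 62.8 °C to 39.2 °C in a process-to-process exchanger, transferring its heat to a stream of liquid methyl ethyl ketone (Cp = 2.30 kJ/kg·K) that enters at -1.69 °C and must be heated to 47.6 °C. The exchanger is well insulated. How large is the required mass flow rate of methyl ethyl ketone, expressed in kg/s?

Heat released by hot stream: Q = 5.18 × 1.84 × (62.8 − 39.2) = 224.94 kJ/s
Energy balance on cold side (adiabatic exchanger): Q = ṁ_c·Cp_c·(T_c,out − T_c,in)
ṁ_c = 224.94 / [2.30 × (47.6 − -1.69)] = 1.9841 kg/s

ṁ_c = 1.98 kg/s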